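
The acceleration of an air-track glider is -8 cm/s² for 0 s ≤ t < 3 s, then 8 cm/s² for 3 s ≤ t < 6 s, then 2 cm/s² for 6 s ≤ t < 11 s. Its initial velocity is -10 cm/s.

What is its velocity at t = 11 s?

0 cm/s

Δv equals the area under the a-t graph; then v = v₀ + Δv.
0–3 s: -8 × 3 = -24 cm/s
3–6 s: 8 × 3 = 24 cm/s
6–11 s: 2 × 5 = 10 cm/s
Δv = 10 cm/s, so v(11) = -10 + (10) = 0 cm/s.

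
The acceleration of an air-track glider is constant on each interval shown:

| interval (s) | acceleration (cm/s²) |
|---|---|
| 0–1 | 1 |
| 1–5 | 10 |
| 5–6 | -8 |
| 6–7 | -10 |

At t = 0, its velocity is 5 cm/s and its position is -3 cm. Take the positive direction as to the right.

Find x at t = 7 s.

On each constant-a segment, Δv = aΔt and Δx = v₀Δt + ½aΔt²; chain segment to segment.
0–1 s: v starts 5 cm/s; Δx = 5·1 + ½·1·1² = 5.5 cm; v ends 6 cm/s.
1–5 s: v starts 6 cm/s; Δx = 6·4 + ½·10·4² = 104 cm; v ends 46 cm/s.
5–6 s: v starts 46 cm/s; Δx = 46·1 + ½·-8·1² = 42 cm; v ends 38 cm/s.
6–7 s: v starts 38 cm/s; Δx = 38·1 + ½·-10·1² = 33 cm; v ends 28 cm/s.
x(7) = -3 + Σ Δx = 181.5 cm.

181.5 cm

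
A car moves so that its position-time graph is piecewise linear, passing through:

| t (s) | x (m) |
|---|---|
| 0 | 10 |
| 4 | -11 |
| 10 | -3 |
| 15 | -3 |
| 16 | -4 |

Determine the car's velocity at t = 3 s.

-5.25 m/s

Velocity is the slope of the x-t graph on 0–4 s: (-11 − 10)/(4 − 0) = -5.25 m/s.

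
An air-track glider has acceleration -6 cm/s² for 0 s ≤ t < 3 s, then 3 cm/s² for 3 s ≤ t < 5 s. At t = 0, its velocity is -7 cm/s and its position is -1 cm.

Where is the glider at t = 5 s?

On each constant-a segment, Δv = aΔt and Δx = v₀Δt + ½aΔt²; chain segment to segment.
0–3 s: v starts -7 cm/s; Δx = -7·3 + ½·-6·3² = -48 cm; v ends -25 cm/s.
3–5 s: v starts -25 cm/s; Δx = -25·2 + ½·3·2² = -44 cm; v ends -19 cm/s.
x(5) = -1 + Σ Δx = -93 cm.

-93 cm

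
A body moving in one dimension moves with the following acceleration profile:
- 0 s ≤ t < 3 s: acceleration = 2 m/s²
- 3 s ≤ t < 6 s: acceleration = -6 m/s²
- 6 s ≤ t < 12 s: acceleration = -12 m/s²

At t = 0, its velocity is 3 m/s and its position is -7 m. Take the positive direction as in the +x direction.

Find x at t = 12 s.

-259 m

On each constant-a segment, Δv = aΔt and Δx = v₀Δt + ½aΔt²; chain segment to segment.
0–3 s: v starts 3 m/s; Δx = 3·3 + ½·2·3² = 18 m; v ends 9 m/s.
3–6 s: v starts 9 m/s; Δx = 9·3 + ½·-6·3² = 0 m; v ends -9 m/s.
6–12 s: v starts -9 m/s; Δx = -9·6 + ½·-12·6² = -270 m; v ends -81 m/s.
x(12) = -7 + Σ Δx = -259 m.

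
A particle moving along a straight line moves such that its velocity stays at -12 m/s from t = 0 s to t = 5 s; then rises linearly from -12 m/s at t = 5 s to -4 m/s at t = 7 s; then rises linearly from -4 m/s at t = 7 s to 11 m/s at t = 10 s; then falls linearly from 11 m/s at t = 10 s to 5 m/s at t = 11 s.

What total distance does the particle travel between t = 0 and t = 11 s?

97.7 m

Distance (not displacement) is the total path length: add the absolute areas under v-t.
0–5 s: |-12| × 5 = 60 m
5–7 s: |½(-12 + -4)(2)| = 16 m
7–10 s: v = 0 at t = 7.8 s; triangle areas 1.6 + 12.1 = 13.7 m
10–11 s: |½(11 + 5)(1)| = 8 m
Total distance = 97.7 m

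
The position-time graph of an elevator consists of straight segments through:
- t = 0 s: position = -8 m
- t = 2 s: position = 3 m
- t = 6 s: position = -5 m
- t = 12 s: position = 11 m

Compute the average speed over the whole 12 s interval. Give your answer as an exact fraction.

35/12 m/s

Average speed = (total path length)/(elapsed time); on a piecewise-linear x-t graph the path length is Σ|Δx|.
0–2 s: |Δx| = |3 − -8| = 11 m
2–6 s: |Δx| = |-5 − 3| = 8 m
6–12 s: |Δx| = |11 − -5| = 16 m
Total path = 35 m; average speed = 35/12 = 35/12 m/s.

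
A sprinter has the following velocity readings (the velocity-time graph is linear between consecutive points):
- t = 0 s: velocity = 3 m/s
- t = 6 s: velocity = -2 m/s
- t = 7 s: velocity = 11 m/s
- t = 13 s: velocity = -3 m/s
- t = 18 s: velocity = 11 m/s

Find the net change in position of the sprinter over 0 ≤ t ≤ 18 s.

51.5 m

Net displacement equals the area under the velocity-time graph (areas below the axis count negative).
0–6 s: ½(3 + -2)(6) = 3 m
6–7 s: ½(-2 + 11)(1) = 4.5 m
7–13 s: ½(11 + -3)(6) = 24 m
13–18 s: ½(-3 + 11)(5) = 20 m
Net displacement = 51.5 m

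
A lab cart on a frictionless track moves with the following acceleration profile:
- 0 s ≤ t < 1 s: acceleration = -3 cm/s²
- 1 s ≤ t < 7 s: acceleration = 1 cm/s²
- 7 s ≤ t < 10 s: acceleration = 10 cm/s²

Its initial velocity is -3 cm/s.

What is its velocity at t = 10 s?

30 cm/s

Δv equals the area under the a-t graph; then v = v₀ + Δv.
0–1 s: -3 × 1 = -3 cm/s
1–7 s: 1 × 6 = 6 cm/s
7–10 s: 10 × 3 = 30 cm/s
Δv = 33 cm/s, so v(10) = -3 + (33) = 30 cm/s.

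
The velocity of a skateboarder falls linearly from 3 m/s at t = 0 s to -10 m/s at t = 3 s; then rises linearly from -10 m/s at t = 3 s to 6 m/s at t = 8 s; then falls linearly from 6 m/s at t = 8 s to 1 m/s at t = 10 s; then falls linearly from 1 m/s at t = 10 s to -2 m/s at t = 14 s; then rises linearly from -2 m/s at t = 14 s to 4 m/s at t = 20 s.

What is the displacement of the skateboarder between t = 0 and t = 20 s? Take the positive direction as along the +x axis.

Net displacement equals the area under the velocity-time graph (areas below the axis count negative).
0–3 s: ½(3 + -10)(3) = -10.5 m
3–8 s: ½(-10 + 6)(5) = -10 m
8–10 s: ½(6 + 1)(2) = 7 m
10–14 s: ½(1 + -2)(4) = -2 m
14–20 s: ½(-2 + 4)(6) = 6 m
Net displacement = -9.5 m

-9.5 m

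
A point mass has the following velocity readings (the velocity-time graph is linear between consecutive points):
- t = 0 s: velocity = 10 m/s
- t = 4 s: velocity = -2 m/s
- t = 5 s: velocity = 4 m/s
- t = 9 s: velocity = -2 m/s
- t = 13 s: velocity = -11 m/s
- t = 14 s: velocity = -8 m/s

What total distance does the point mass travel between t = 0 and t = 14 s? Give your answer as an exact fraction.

367/6 m

Total distance travelled is ∫|v| dt — sum the magnitudes of each area piece.
0–4 s: v = 0 at t = 10/3 s; triangle areas 50/3 + 2/3 = 52/3 m
4–5 s: v = 0 at t = 13/3 s; triangle areas 1/3 + 4/3 = 5/3 m
5–9 s: v = 0 at t = 23/3 s; triangle areas 16/3 + 4/3 = 20/3 m
9–13 s: |½(-2 + -11)(4)| = 26 m
13–14 s: |½(-11 + -8)(1)| = 9.5 m
Total distance = 367/6 m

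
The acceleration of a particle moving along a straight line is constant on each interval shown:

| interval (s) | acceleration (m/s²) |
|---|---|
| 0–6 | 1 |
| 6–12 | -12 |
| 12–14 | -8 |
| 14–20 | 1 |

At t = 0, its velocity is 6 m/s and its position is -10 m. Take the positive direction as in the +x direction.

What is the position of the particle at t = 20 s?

On each constant-a segment, Δv = aΔt and Δx = v₀Δt + ½aΔt²; chain segment to segment.
0–6 s: v starts 6 m/s; Δx = 6·6 + ½·1·6² = 54 m; v ends 12 m/s.
6–12 s: v starts 12 m/s; Δx = 12·6 + ½·-12·6² = -144 m; v ends -60 m/s.
12–14 s: v starts -60 m/s; Δx = -60·2 + ½·-8·2² = -136 m; v ends -76 m/s.
14–20 s: v starts -76 m/s; Δx = -76·6 + ½·1·6² = -438 m; v ends -70 m/s.
x(20) = -10 + Σ Δx = -674 m.

-674 m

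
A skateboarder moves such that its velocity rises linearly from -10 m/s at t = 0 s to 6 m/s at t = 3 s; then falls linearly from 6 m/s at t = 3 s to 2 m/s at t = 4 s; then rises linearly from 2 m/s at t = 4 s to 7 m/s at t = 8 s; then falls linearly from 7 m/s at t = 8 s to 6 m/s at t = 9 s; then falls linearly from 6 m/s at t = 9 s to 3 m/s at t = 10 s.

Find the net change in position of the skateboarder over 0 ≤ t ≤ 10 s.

Displacement is the signed area under the v-t curve.
0–3 s: ½(-10 + 6)(3) = -6 m
3–4 s: ½(6 + 2)(1) = 4 m
4–8 s: ½(2 + 7)(4) = 18 m
8–9 s: ½(7 + 6)(1) = 6.5 m
9–10 s: ½(6 + 3)(1) = 4.5 m
Net displacement = 27 m

27 m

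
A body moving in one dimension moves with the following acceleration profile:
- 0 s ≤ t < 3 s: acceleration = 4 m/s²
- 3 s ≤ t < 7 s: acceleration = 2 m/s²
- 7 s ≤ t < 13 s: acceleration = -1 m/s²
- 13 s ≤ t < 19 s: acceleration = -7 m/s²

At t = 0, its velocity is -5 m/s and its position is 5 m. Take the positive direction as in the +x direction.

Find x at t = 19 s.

On each constant-a segment, Δv = aΔt and Δx = v₀Δt + ½aΔt²; chain segment to segment.
0–3 s: v starts -5 m/s; Δx = -5·3 + ½·4·3² = 3 m; v ends 7 m/s.
3–7 s: v starts 7 m/s; Δx = 7·4 + ½·2·4² = 44 m; v ends 15 m/s.
7–13 s: v starts 15 m/s; Δx = 15·6 + ½·-1·6² = 72 m; v ends 9 m/s.
13–19 s: v starts 9 m/s; Δx = 9·6 + ½·-7·6² = -72 m; v ends -33 m/s.
x(19) = 5 + Σ Δx = 52 m.

52 m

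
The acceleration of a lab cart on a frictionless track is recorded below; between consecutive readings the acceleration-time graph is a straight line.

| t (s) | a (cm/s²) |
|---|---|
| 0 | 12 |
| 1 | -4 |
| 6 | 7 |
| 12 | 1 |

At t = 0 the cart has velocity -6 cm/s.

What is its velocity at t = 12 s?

Δv equals the area under the a-t graph; then v = v₀ + Δv.
0–1 s: ½(12 + -4)(1) = 4 cm/s
1–6 s: ½(-4 + 7)(5) = 7.5 cm/s
6–12 s: ½(7 + 1)(6) = 24 cm/s
Δv = 35.5 cm/s, so v(12) = -6 + (35.5) = 29.5 cm/s.

29.5 cm/s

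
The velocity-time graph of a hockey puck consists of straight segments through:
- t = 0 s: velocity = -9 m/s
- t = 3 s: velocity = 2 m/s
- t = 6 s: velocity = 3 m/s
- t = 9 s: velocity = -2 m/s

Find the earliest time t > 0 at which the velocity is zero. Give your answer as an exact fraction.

t = 27/11 s

v changes sign on 0–3 s (from -9 to 2); the graph is linear there, so v = 0 at t = 0 + (9)·(3 − 0)/(2 − -9) = 27/11 s.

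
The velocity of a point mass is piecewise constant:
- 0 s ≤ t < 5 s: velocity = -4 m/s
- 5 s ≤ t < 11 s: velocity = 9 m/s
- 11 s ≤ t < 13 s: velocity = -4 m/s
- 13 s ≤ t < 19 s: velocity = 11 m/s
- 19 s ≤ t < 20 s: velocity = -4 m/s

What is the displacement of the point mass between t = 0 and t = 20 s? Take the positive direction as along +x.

88 m

Displacement is the signed area under the v-t curve.
0–5 s: -4 × 5 = -20 m
5–11 s: 9 × 6 = 54 m
11–13 s: -4 × 2 = -8 m
13–19 s: 11 × 6 = 66 m
19–20 s: -4 × 1 = -4 m
Net displacement = 88 m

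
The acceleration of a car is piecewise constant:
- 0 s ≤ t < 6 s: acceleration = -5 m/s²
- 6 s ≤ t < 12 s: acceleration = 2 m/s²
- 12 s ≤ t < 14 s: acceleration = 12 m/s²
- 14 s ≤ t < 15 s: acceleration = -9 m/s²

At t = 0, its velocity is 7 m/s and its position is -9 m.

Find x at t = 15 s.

On each constant-a segment, Δv = aΔt and Δx = v₀Δt + ½aΔt²; chain segment to segment.
0–6 s: v starts 7 m/s; Δx = 7·6 + ½·-5·6² = -48 m; v ends -23 m/s.
6–12 s: v starts -23 m/s; Δx = -23·6 + ½·2·6² = -102 m; v ends -11 m/s.
12–14 s: v starts -11 m/s; Δx = -11·2 + ½·12·2² = 2 m; v ends 13 m/s.
14–15 s: v starts 13 m/s; Δx = 13·1 + ½·-9·1² = 8.5 m; v ends 4 m/s.
x(15) = -9 + Σ Δx = -148.5 m.

-148.5 m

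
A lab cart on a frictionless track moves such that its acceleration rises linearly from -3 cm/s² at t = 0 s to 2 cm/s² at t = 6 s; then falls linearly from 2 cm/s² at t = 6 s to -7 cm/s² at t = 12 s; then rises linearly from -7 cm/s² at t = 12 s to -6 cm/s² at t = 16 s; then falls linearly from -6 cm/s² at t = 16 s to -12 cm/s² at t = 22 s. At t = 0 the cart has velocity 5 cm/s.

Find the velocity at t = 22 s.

-93 cm/s

Δv equals the area under the a-t graph; then v = v₀ + Δv.
0–6 s: ½(-3 + 2)(6) = -3 cm/s
6–12 s: ½(2 + -7)(6) = -15 cm/s
12–16 s: ½(-7 + -6)(4) = -26 cm/s
16–22 s: ½(-6 + -12)(6) = -54 cm/s
Δv = -98 cm/s, so v(22) = 5 + (-98) = -93 cm/s.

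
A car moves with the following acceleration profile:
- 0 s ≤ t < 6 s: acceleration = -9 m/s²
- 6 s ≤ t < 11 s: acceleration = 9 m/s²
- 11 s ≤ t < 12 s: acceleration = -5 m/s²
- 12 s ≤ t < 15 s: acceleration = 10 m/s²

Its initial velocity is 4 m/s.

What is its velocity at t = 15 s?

Δv equals the area under the a-t graph; then v = v₀ + Δv.
0–6 s: -9 × 6 = -54 m/s
6–11 s: 9 × 5 = 45 m/s
11–12 s: -5 × 1 = -5 m/s
12–15 s: 10 × 3 = 30 m/s
Δv = 16 m/s, so v(15) = 4 + (16) = 20 m/s.

20 m/s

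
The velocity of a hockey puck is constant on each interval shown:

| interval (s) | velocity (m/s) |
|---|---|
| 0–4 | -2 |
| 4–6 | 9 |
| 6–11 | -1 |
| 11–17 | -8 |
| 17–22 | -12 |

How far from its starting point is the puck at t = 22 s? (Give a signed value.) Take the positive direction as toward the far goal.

Net displacement equals the area under the velocity-time graph (areas below the axis count negative).
0–4 s: -2 × 4 = -8 m
4–6 s: 9 × 2 = 18 m
6–11 s: -1 × 5 = -5 m
11–17 s: -8 × 6 = -48 m
17–22 s: -12 × 5 = -60 m
Net displacement = -103 m

-103 m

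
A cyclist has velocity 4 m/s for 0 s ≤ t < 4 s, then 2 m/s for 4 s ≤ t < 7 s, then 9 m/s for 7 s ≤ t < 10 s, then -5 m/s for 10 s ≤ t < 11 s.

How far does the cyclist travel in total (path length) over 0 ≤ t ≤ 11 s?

54 m

Distance (not displacement) is the total path length: add the absolute areas under v-t.
0–4 s: |4| × 4 = 16 m
4–7 s: |2| × 3 = 6 m
7–10 s: |9| × 3 = 27 m
10–11 s: |-5| × 1 = 5 m
Total distance = 54 m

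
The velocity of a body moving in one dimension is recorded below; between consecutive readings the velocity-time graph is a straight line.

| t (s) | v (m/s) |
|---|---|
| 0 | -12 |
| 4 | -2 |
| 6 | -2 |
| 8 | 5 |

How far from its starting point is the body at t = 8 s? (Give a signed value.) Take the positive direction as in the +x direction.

-29 m

Displacement is the signed area under the v-t curve.
0–4 s: ½(-12 + -2)(4) = -28 m
4–6 s: -2 × 2 = -4 m
6–8 s: ½(-2 + 5)(2) = 3 m
Net displacement = -29 m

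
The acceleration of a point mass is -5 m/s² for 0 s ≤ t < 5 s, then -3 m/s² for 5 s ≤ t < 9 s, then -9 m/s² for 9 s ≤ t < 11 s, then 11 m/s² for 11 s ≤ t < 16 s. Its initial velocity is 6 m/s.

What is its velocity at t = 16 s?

Δv equals the area under the a-t graph; then v = v₀ + Δv.
0–5 s: -5 × 5 = -25 m/s
5–9 s: -3 × 4 = -12 m/s
9–11 s: -9 × 2 = -18 m/s
11–16 s: 11 × 5 = 55 m/s
Δv = 0 m/s, so v(16) = 6 + (0) = 6 m/s.

6 m/s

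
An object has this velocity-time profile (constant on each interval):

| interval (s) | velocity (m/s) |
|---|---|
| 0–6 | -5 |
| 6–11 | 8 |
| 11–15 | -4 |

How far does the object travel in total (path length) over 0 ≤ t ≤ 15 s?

Distance (not displacement) is the total path length: add the absolute areas under v-t.
0–6 s: |-5| × 6 = 30 m
6–11 s: |8| × 5 = 40 m
11–15 s: |-4| × 4 = 16 m
Total distance = 86 m

86 m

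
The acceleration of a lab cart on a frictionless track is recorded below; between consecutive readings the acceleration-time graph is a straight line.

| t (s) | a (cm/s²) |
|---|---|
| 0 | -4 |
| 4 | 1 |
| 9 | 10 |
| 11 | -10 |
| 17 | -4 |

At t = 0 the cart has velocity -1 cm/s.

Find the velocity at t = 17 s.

-21.5 cm/s

Δv equals the area under the a-t graph; then v = v₀ + Δv.
0–4 s: ½(-4 + 1)(4) = -6 cm/s
4–9 s: ½(1 + 10)(5) = 27.5 cm/s
9–11 s: ½(10 + -10)(2) = 0 cm/s
11–17 s: ½(-10 + -4)(6) = -42 cm/s
Δv = -20.5 cm/s, so v(17) = -1 + (-20.5) = -21.5 cm/s.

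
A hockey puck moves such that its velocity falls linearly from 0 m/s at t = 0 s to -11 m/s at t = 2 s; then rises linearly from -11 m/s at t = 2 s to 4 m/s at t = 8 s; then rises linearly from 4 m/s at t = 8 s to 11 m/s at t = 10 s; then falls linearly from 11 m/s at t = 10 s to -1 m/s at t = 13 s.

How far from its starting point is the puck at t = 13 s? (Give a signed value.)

-2 m

Net displacement equals the area under the velocity-time graph (areas below the axis count negative).
0–2 s: ½(0 + -11)(2) = -11 m
2–8 s: ½(-11 + 4)(6) = -21 m
8–10 s: ½(4 + 11)(2) = 15 m
10–13 s: ½(11 + -1)(3) = 15 m
Net displacement = -2 m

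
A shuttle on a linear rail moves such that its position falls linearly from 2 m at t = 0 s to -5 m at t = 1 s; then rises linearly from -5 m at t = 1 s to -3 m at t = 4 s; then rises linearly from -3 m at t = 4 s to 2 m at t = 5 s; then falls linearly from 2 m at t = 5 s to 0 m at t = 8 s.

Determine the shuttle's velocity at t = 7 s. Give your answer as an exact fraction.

-2/3 m/s

Velocity is the slope of the x-t graph on 5–8 s: (0 − 2)/(8 − 5) = -2/3 m/s.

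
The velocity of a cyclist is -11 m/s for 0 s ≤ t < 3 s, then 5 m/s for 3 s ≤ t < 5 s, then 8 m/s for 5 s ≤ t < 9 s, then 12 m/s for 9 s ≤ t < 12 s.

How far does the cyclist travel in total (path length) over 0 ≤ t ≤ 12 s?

Distance (not displacement) is the total path length: add the absolute areas under v-t.
0–3 s: |-11| × 3 = 33 m
3–5 s: |5| × 2 = 10 m
5–9 s: |8| × 4 = 32 m
9–12 s: |12| × 3 = 36 m
Total distance = 111 m

111 m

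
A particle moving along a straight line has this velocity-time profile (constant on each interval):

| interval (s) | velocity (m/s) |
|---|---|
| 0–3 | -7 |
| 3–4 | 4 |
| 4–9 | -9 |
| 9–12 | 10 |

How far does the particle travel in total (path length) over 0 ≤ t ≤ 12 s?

100 m

Total distance travelled is ∫|v| dt — sum the magnitudes of each area piece.
0–3 s: |-7| × 3 = 21 m
3–4 s: |4| × 1 = 4 m
4–9 s: |-9| × 5 = 45 m
9–12 s: |10| × 3 = 30 m
Total distance = 100 m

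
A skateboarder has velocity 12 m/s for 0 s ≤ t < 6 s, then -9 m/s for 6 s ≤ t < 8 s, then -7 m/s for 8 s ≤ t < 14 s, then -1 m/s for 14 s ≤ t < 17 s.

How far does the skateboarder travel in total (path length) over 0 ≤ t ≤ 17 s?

Distance (not displacement) is the total path length: add the absolute areas under v-t.
0–6 s: |12| × 6 = 72 m
6–8 s: |-9| × 2 = 18 m
8–14 s: |-7| × 6 = 42 m
14–17 s: |-1| × 3 = 3 m
Total distance = 135 m

135 m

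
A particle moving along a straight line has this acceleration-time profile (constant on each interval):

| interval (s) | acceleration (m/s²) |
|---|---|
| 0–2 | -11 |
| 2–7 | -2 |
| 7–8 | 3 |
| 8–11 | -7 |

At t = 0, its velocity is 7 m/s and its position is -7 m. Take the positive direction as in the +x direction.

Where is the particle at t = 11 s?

On each constant-a segment, Δv = aΔt and Δx = v₀Δt + ½aΔt²; chain segment to segment.
0–2 s: v starts 7 m/s; Δx = 7·2 + ½·-11·2² = -8 m; v ends -15 m/s.
2–7 s: v starts -15 m/s; Δx = -15·5 + ½·-2·5² = -100 m; v ends -25 m/s.
7–8 s: v starts -25 m/s; Δx = -25·1 + ½·3·1² = -23.5 m; v ends -22 m/s.
8–11 s: v starts -22 m/s; Δx = -22·3 + ½·-7·3² = -97.5 m; v ends -43 m/s.
x(11) = -7 + Σ Δx = -236 m.

-236 m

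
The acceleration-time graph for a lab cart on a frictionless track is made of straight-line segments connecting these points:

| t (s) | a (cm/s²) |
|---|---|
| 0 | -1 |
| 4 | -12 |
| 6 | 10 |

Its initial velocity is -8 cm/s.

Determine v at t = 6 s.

Δv equals the area under the a-t graph; then v = v₀ + Δv.
0–4 s: ½(-1 + -12)(4) = -26 cm/s
4–6 s: ½(-12 + 10)(2) = -2 cm/s
Δv = -28 cm/s, so v(6) = -8 + (-28) = -36 cm/s.

-36 cm/s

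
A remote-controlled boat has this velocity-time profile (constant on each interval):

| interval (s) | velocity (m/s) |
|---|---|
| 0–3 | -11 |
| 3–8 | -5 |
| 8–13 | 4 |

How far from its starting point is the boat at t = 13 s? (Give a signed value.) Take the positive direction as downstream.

-38 m

Net displacement equals the area under the velocity-time graph (areas below the axis count negative).
0–3 s: -11 × 3 = -33 m
3–8 s: -5 × 5 = -25 m
8–13 s: 4 × 5 = 20 m
Net displacement = -38 m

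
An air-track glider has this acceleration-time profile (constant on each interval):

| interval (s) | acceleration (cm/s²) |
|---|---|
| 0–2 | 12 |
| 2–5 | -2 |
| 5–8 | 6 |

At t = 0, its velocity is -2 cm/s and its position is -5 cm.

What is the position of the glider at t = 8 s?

147 cm

On each constant-a segment, Δv = aΔt and Δx = v₀Δt + ½aΔt²; chain segment to segment.
0–2 s: v starts -2 cm/s; Δx = -2·2 + ½·12·2² = 20 cm; v ends 22 cm/s.
2–5 s: v starts 22 cm/s; Δx = 22·3 + ½·-2·3² = 57 cm; v ends 16 cm/s.
5–8 s: v starts 16 cm/s; Δx = 16·3 + ½·6·3² = 75 cm; v ends 34 cm/s.
x(8) = -5 + Σ Δx = 147 cm.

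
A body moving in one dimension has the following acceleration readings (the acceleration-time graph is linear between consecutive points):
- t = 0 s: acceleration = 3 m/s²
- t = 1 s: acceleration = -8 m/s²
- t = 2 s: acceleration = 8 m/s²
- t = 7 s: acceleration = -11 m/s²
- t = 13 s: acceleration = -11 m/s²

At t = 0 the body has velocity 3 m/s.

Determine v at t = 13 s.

Δv equals the area under the a-t graph; then v = v₀ + Δv.
0–1 s: ½(3 + -8)(1) = -2.5 m/s
1–2 s: ½(-8 + 8)(1) = 0 m/s
2–7 s: ½(8 + -11)(5) = -7.5 m/s
7–13 s: -11 × 6 = -66 m/s
Δv = -76 m/s, so v(13) = 3 + (-76) = -73 m/s.

-73 m/s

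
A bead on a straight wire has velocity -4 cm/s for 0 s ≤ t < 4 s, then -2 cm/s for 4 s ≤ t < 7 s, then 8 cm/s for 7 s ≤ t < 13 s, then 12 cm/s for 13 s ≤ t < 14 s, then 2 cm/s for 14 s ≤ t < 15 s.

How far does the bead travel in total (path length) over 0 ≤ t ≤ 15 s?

84 cm

Distance (not displacement) is the total path length: add the absolute areas under v-t.
0–4 s: |-4| × 4 = 16 cm
4–7 s: |-2| × 3 = 6 cm
7–13 s: |8| × 6 = 48 cm
13–14 s: |12| × 1 = 12 cm
14–15 s: |2| × 1 = 2 cm
Total distance = 84 cm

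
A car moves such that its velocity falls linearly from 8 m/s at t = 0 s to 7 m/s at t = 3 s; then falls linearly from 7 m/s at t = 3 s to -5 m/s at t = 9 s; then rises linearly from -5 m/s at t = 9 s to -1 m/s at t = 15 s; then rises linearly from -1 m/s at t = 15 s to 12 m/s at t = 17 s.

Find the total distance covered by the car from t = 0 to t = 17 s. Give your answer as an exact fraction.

912/13 m

Total distance travelled is ∫|v| dt — sum the magnitudes of each area piece.
0–3 s: |½(8 + 7)(3)| = 22.5 m
3–9 s: v = 0 at t = 6.5 s; triangle areas 12.25 + 6.25 = 18.5 m
9–15 s: |½(-5 + -1)(6)| = 18 m
15–17 s: v = 0 at t = 197/13 s; triangle areas 1/13 + 144/13 = 145/13 m
Total distance = 912/13 m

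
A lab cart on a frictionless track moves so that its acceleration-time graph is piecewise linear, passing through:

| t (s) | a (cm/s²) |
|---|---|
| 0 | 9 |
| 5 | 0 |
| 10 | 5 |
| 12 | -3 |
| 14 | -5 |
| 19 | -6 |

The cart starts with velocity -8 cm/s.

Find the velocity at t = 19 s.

Δv equals the area under the a-t graph; then v = v₀ + Δv.
0–5 s: ½(9 + 0)(5) = 22.5 cm/s
5–10 s: ½(0 + 5)(5) = 12.5 cm/s
10–12 s: ½(5 + -3)(2) = 2 cm/s
12–14 s: ½(-3 + -5)(2) = -8 cm/s
14–19 s: ½(-5 + -6)(5) = -27.5 cm/s
Δv = 1.5 cm/s, so v(19) = -8 + (1.5) = -6.5 cm/s.

-6.5 cm/s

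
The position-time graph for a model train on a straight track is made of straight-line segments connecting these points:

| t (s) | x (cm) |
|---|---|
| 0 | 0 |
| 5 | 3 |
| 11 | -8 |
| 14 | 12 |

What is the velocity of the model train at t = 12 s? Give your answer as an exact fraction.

20/3 cm/s

Velocity is the slope of the x-t graph on 11–14 s: (12 − -8)/(14 − 11) = 20/3 cm/s.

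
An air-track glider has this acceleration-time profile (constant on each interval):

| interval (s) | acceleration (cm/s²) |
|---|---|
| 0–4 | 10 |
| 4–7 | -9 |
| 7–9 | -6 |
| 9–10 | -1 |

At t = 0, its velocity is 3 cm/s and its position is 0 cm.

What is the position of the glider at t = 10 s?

204 cm

On each constant-a segment, Δv = aΔt and Δx = v₀Δt + ½aΔt²; chain segment to segment.
0–4 s: v starts 3 cm/s; Δx = 3·4 + ½·10·4² = 92 cm; v ends 43 cm/s.
4–7 s: v starts 43 cm/s; Δx = 43·3 + ½·-9·3² = 88.5 cm; v ends 16 cm/s.
7–9 s: v starts 16 cm/s; Δx = 16·2 + ½·-6·2² = 20 cm; v ends 4 cm/s.
9–10 s: v starts 4 cm/s; Δx = 4·1 + ½·-1·1² = 3.5 cm; v ends 3 cm/s.
x(10) = 0 + Σ Δx = 204 cm.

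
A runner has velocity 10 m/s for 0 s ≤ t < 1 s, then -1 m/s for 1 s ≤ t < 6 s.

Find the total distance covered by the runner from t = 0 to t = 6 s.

Distance (not displacement) is the total path length: add the absolute areas under v-t.
0–1 s: |10| × 1 = 10 m
1–6 s: |-1| × 5 = 5 m
Total distance = 15 m

15 m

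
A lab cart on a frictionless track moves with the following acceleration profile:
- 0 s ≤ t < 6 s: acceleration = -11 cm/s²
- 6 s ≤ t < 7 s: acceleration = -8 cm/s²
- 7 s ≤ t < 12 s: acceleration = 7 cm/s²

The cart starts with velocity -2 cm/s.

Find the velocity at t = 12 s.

-41 cm/s

Δv equals the area under the a-t graph; then v = v₀ + Δv.
0–6 s: -11 × 6 = -66 cm/s
6–7 s: -8 × 1 = -8 cm/s
7–12 s: 7 × 5 = 35 cm/s
Δv = -39 cm/s, so v(12) = -2 + (-39) = -41 cm/s.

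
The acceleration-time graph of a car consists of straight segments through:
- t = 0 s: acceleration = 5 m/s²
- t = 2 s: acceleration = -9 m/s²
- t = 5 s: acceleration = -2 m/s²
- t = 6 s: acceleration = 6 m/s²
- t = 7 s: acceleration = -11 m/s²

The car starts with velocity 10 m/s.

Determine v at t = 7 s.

-11 m/s

Δv equals the area under the a-t graph; then v = v₀ + Δv.
0–2 s: ½(5 + -9)(2) = -4 m/s
2–5 s: ½(-9 + -2)(3) = -16.5 m/s
5–6 s: ½(-2 + 6)(1) = 2 m/s
6–7 s: ½(6 + -11)(1) = -2.5 m/s
Δv = -21 m/s, so v(7) = 10 + (-21) = -11 m/s.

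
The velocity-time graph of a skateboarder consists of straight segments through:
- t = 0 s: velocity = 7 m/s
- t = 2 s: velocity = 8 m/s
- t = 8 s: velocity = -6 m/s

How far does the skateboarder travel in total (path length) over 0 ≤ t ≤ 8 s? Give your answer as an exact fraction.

Total distance travelled is ∫|v| dt — sum the magnitudes of each area piece.
0–2 s: |½(7 + 8)(2)| = 15 m
2–8 s: v = 0 at t = 38/7 s; triangle areas 96/7 + 54/7 = 150/7 m
Total distance = 255/7 m

255/7 m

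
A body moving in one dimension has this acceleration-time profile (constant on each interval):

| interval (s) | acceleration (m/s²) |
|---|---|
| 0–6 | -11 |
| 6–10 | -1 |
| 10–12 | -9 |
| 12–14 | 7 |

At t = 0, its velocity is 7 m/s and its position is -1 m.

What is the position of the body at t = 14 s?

-693 m

On each constant-a segment, Δv = aΔt and Δx = v₀Δt + ½aΔt²; chain segment to segment.
0–6 s: v starts 7 m/s; Δx = 7·6 + ½·-11·6² = -156 m; v ends -59 m/s.
6–10 s: v starts -59 m/s; Δx = -59·4 + ½·-1·4² = -244 m; v ends -63 m/s.
10–12 s: v starts -63 m/s; Δx = -63·2 + ½·-9·2² = -144 m; v ends -81 m/s.
12–14 s: v starts -81 m/s; Δx = -81·2 + ½·7·2² = -148 m; v ends -67 m/s.
x(14) = -1 + Σ Δx = -693 m.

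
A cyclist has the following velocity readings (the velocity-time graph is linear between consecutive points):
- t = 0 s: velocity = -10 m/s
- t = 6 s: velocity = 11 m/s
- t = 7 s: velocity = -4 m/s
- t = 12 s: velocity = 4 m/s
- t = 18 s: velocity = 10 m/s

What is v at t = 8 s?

-2.4 m/s

On 7–12 s the graph is linear from -4 to 4 m/s: v(8) = -4 + (4 − -4)·(8 − 7)/(12 − 7) = -2.4 m/s.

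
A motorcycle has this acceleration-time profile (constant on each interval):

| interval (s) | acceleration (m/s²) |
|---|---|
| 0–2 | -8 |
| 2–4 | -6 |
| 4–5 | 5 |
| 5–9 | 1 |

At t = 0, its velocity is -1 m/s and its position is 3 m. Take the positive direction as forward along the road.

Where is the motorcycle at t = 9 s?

On each constant-a segment, Δv = aΔt and Δx = v₀Δt + ½aΔt²; chain segment to segment.
0–2 s: v starts -1 m/s; Δx = -1·2 + ½·-8·2² = -18 m; v ends -17 m/s.
2–4 s: v starts -17 m/s; Δx = -17·2 + ½·-6·2² = -46 m; v ends -29 m/s.
4–5 s: v starts -29 m/s; Δx = -29·1 + ½·5·1² = -26.5 m; v ends -24 m/s.
5–9 s: v starts -24 m/s; Δx = -24·4 + ½·1·4² = -88 m; v ends -20 m/s.
x(9) = 3 + Σ Δx = -175.5 m.

-175.5 m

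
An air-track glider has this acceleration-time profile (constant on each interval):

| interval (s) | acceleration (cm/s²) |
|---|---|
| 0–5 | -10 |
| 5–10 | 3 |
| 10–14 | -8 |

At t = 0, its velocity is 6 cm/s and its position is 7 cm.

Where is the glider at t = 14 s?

-450.5 cm

On each constant-a segment, Δv = aΔt and Δx = v₀Δt + ½aΔt²; chain segment to segment.
0–5 s: v starts 6 cm/s; Δx = 6·5 + ½·-10·5² = -95 cm; v ends -44 cm/s.
5–10 s: v starts -44 cm/s; Δx = -44·5 + ½·3·5² = -182.5 cm; v ends -29 cm/s.
10–14 s: v starts -29 cm/s; Δx = -29·4 + ½·-8·4² = -180 cm; v ends -61 cm/s.
x(14) = 7 + Σ Δx = -450.5 cm.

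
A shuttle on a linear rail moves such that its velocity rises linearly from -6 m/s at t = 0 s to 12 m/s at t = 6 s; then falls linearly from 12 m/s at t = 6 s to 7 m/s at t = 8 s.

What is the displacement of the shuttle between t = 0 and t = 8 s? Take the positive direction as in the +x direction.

Net displacement equals the area under the velocity-time graph (areas below the axis count negative).
0–6 s: ½(-6 + 12)(6) = 18 m
6–8 s: ½(12 + 7)(2) = 19 m
Net displacement = 37 m

37 m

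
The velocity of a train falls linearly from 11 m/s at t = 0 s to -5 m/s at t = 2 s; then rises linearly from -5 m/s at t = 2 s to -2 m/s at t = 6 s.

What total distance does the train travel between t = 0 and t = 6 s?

Distance (not displacement) is the total path length: add the absolute areas under v-t.
0–2 s: v = 0 at t = 1.375 s; triangle areas 7.5625 + 1.5625 = 9.125 m
2–6 s: |½(-5 + -2)(4)| = 14 m
Total distance = 23.125 m

23.125 m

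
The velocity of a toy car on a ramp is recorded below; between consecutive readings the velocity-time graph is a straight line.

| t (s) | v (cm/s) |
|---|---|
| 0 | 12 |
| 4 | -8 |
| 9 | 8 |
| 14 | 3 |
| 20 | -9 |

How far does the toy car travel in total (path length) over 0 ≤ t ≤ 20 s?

Total distance travelled is ∫|v| dt — sum the magnitudes of each area piece.
0–4 s: v = 0 at t = 2.4 s; triangle areas 14.4 + 6.4 = 20.8 cm
4–9 s: v = 0 at t = 6.5 s; triangle areas 10 + 10 = 20 cm
9–14 s: |½(8 + 3)(5)| = 27.5 cm
14–20 s: v = 0 at t = 15.5 s; triangle areas 2.25 + 20.25 = 22.5 cm
Total distance = 90.8 cm

90.8 cm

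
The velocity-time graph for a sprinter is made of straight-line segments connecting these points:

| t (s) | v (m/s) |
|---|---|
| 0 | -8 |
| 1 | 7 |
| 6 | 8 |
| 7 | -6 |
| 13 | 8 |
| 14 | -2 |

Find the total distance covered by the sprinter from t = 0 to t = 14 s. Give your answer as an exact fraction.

Distance (not displacement) is the total path length: add the absolute areas under v-t.
0–1 s: v = 0 at t = 8/15 s; triangle areas 32/15 + 49/30 = 113/30 m
1–6 s: |½(7 + 8)(5)| = 37.5 m
6–7 s: v = 0 at t = 46/7 s; triangle areas 16/7 + 9/7 = 25/7 m
7–13 s: v = 0 at t = 67/7 s; triangle areas 54/7 + 96/7 = 150/7 m
13–14 s: v = 0 at t = 13.8 s; triangle areas 3.2 + 0.2 = 3.4 m
Total distance = 209/3 m

209/3 m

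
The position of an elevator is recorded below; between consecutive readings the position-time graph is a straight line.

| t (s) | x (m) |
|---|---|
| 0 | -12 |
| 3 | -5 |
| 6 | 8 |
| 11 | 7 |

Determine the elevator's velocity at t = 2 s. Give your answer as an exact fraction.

Velocity is the slope of the x-t graph on 0–3 s: (-5 − -12)/(3 − 0) = 7/3 m/s.

7/3 m/s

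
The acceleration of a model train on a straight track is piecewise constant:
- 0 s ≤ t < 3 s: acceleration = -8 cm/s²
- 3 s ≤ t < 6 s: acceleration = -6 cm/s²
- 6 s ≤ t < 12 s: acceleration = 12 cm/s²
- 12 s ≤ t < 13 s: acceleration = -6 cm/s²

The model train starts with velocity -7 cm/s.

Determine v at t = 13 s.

Δv equals the area under the a-t graph; then v = v₀ + Δv.
0–3 s: -8 × 3 = -24 cm/s
3–6 s: -6 × 3 = -18 cm/s
6–12 s: 12 × 6 = 72 cm/s
12–13 s: -6 × 1 = -6 cm/s
Δv = 24 cm/s, so v(13) = -7 + (24) = 17 cm/s.

17 cm/s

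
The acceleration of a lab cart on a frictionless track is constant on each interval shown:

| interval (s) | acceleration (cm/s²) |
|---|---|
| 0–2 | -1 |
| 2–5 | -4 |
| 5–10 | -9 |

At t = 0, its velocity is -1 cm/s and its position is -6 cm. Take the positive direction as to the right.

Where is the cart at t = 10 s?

-224.5 cm

On each constant-a segment, Δv = aΔt and Δx = v₀Δt + ½aΔt²; chain segment to segment.
0–2 s: v starts -1 cm/s; Δx = -1·2 + ½·-1·2² = -4 cm; v ends -3 cm/s.
2–5 s: v starts -3 cm/s; Δx = -3·3 + ½·-4·3² = -27 cm; v ends -15 cm/s.
5–10 s: v starts -15 cm/s; Δx = -15·5 + ½·-9·5² = -187.5 cm; v ends -60 cm/s.
x(10) = -6 + Σ Δx = -224.5 cm.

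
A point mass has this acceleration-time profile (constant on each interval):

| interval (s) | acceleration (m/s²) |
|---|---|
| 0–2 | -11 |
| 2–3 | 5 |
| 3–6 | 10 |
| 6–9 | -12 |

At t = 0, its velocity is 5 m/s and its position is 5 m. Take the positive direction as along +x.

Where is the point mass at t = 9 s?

On each constant-a segment, Δv = aΔt and Δx = v₀Δt + ½aΔt²; chain segment to segment.
0–2 s: v starts 5 m/s; Δx = 5·2 + ½·-11·2² = -12 m; v ends -17 m/s.
2–3 s: v starts -17 m/s; Δx = -17·1 + ½·5·1² = -14.5 m; v ends -12 m/s.
3–6 s: v starts -12 m/s; Δx = -12·3 + ½·10·3² = 9 m; v ends 18 m/s.
6–9 s: v starts 18 m/s; Δx = 18·3 + ½·-12·3² = 0 m; v ends -18 m/s.
x(9) = 5 + Σ Δx = -12.5 m.

-12.5 m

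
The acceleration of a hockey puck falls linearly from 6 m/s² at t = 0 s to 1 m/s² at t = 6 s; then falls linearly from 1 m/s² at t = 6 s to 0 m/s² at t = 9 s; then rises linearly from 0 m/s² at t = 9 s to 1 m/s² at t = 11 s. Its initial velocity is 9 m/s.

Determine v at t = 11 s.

32.5 m/s

Δv equals the area under the a-t graph; then v = v₀ + Δv.
0–6 s: ½(6 + 1)(6) = 21 m/s
6–9 s: ½(1 + 0)(3) = 1.5 m/s
9–11 s: ½(0 + 1)(2) = 1 m/s
Δv = 23.5 m/s, so v(11) = 9 + (23.5) = 32.5 m/s.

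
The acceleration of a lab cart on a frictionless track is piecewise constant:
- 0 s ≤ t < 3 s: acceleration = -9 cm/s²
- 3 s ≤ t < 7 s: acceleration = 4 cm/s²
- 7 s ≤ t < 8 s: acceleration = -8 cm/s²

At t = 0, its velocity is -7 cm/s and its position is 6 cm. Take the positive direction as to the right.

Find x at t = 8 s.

-181.5 cm

On each constant-a segment, Δv = aΔt and Δx = v₀Δt + ½aΔt²; chain segment to segment.
0–3 s: v starts -7 cm/s; Δx = -7·3 + ½·-9·3² = -61.5 cm; v ends -34 cm/s.
3–7 s: v starts -34 cm/s; Δx = -34·4 + ½·4·4² = -104 cm; v ends -18 cm/s.
7–8 s: v starts -18 cm/s; Δx = -18·1 + ½·-8·1² = -22 cm; v ends -26 cm/s.
x(8) = 6 + Σ Δx = -181.5 cm.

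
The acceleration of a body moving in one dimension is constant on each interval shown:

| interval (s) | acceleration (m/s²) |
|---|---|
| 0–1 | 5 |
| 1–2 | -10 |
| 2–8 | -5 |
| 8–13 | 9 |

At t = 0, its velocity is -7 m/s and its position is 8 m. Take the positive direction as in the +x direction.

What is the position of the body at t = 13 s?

-263 m

On each constant-a segment, Δv = aΔt and Δx = v₀Δt + ½aΔt²; chain segment to segment.
0–1 s: v starts -7 m/s; Δx = -7·1 + ½·5·1² = -4.5 m; v ends -2 m/s.
1–2 s: v starts -2 m/s; Δx = -2·1 + ½·-10·1² = -7 m; v ends -12 m/s.
2–8 s: v starts -12 m/s; Δx = -12·6 + ½·-5·6² = -162 m; v ends -42 m/s.
8–13 s: v starts -42 m/s; Δx = -42·5 + ½·9·5² = -97.5 m; v ends 3 m/s.
x(13) = 8 + Σ Δx = -263 m.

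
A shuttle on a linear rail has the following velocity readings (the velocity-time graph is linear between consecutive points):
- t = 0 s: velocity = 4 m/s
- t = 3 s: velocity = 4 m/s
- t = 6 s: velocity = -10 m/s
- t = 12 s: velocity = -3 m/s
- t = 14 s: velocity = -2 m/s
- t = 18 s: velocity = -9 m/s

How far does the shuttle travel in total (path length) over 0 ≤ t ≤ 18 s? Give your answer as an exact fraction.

Total distance travelled is ∫|v| dt — sum the magnitudes of each area piece.
0–3 s: |4| × 3 = 12 m
3–6 s: v = 0 at t = 27/7 s; triangle areas 12/7 + 75/7 = 87/7 m
6–12 s: |½(-10 + -3)(6)| = 39 m
12–14 s: |½(-3 + -2)(2)| = 5 m
14–18 s: |½(-2 + -9)(4)| = 22 m
Total distance = 633/7 m

633/7 m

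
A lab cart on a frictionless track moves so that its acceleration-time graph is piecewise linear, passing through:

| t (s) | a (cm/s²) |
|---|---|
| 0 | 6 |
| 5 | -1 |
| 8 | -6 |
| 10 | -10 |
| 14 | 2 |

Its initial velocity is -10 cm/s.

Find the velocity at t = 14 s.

-40 cm/s

Δv equals the area under the a-t graph; then v = v₀ + Δv.
0–5 s: ½(6 + -1)(5) = 12.5 cm/s
5–8 s: ½(-1 + -6)(3) = -10.5 cm/s
8–10 s: ½(-6 + -10)(2) = -16 cm/s
10–14 s: ½(-10 + 2)(4) = -16 cm/s
Δv = -30 cm/s, so v(14) = -10 + (-30) = -40 cm/s.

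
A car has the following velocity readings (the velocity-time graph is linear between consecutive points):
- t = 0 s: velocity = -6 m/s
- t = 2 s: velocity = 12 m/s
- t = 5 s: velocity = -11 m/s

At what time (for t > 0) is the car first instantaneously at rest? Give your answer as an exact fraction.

t = 2/3 s

v changes sign on 0–2 s (from -6 to 12); the graph is linear there, so v = 0 at t = 0 + (6)·(2 − 0)/(12 − -6) = 2/3 s.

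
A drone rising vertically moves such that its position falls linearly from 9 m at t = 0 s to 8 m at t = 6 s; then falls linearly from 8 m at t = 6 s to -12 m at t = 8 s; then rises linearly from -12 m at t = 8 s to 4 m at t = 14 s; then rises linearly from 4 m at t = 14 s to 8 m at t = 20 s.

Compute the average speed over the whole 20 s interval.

2.05 m/s

Average speed = (total path length)/(elapsed time); on a piecewise-linear x-t graph the path length is Σ|Δx|.
0–6 s: |Δx| = |8 − 9| = 1 m
6–8 s: |Δx| = |-12 − 8| = 20 m
8–14 s: |Δx| = |4 − -12| = 16 m
14–20 s: |Δx| = |8 − 4| = 4 m
Total path = 41 m; average speed = 41/20 = 2.05 m/s.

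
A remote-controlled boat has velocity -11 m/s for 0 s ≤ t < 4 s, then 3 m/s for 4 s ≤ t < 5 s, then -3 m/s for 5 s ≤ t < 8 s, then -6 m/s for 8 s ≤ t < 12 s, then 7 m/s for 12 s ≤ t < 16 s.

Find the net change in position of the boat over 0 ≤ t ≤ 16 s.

-46 m

Displacement is the signed area under the v-t curve.
0–4 s: -11 × 4 = -44 m
4–5 s: 3 × 1 = 3 m
5–8 s: -3 × 3 = -9 m
8–12 s: -6 × 4 = -24 m
12–16 s: 7 × 4 = 28 m
Net displacement = -46 m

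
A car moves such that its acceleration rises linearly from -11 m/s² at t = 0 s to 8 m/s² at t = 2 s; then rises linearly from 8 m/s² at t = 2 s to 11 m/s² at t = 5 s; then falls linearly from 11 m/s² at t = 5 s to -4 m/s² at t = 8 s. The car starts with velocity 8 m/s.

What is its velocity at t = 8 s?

44 m/s

Δv equals the area under the a-t graph; then v = v₀ + Δv.
0–2 s: ½(-11 + 8)(2) = -3 m/s
2–5 s: ½(8 + 11)(3) = 28.5 m/s
5–8 s: ½(11 + -4)(3) = 10.5 m/s
Δv = 36 m/s, so v(8) = 8 + (36) = 44 m/s.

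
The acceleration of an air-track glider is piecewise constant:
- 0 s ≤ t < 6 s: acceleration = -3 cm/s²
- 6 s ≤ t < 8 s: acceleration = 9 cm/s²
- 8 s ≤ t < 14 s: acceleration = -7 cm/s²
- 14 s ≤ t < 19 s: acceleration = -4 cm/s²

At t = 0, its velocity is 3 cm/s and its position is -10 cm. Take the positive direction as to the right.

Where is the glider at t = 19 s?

-411 cm

On each constant-a segment, Δv = aΔt and Δx = v₀Δt + ½aΔt²; chain segment to segment.
0–6 s: v starts 3 cm/s; Δx = 3·6 + ½·-3·6² = -36 cm; v ends -15 cm/s.
6–8 s: v starts -15 cm/s; Δx = -15·2 + ½·9·2² = -12 cm; v ends 3 cm/s.
8–14 s: v starts 3 cm/s; Δx = 3·6 + ½·-7·6² = -108 cm; v ends -39 cm/s.
14–19 s: v starts -39 cm/s; Δx = -39·5 + ½·-4·5² = -245 cm; v ends -59 cm/s.
x(19) = -10 + Σ Δx = -411 cm.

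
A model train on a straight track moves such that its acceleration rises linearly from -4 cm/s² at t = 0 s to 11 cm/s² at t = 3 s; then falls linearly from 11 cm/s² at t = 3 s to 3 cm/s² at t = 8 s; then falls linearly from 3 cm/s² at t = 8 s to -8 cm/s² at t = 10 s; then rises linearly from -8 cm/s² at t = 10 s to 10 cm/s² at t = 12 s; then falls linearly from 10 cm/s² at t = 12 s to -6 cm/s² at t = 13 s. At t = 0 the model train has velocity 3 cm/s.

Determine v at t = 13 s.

47.5 cm/s

Δv equals the area under the a-t graph; then v = v₀ + Δv.
0–3 s: ½(-4 + 11)(3) = 10.5 cm/s
3–8 s: ½(11 + 3)(5) = 35 cm/s
8–10 s: ½(3 + -8)(2) = -5 cm/s
10–12 s: ½(-8 + 10)(2) = 2 cm/s
12–13 s: ½(10 + -6)(1) = 2 cm/s
Δv = 44.5 cm/s, so v(13) = 3 + (44.5) = 47.5 cm/s.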